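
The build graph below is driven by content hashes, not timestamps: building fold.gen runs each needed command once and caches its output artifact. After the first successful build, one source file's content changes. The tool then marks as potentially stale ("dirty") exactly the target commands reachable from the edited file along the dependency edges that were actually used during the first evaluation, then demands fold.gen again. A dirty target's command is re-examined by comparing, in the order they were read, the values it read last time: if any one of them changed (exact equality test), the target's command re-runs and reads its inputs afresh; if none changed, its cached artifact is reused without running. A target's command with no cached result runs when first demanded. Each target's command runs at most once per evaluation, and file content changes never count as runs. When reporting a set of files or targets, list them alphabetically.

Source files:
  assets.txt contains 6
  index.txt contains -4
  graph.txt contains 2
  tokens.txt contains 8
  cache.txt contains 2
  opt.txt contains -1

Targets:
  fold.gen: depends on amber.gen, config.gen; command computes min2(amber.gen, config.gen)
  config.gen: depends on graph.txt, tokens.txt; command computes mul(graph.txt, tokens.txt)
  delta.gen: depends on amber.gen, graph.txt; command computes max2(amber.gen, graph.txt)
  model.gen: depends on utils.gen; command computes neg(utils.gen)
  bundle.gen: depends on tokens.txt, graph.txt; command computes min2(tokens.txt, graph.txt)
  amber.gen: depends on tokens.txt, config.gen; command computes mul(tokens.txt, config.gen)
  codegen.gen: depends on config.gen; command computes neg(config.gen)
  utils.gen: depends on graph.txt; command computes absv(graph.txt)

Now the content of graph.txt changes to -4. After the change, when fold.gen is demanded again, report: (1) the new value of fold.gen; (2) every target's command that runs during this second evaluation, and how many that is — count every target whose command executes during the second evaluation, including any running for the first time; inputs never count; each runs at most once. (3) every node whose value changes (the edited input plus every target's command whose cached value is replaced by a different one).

Initial pass — values computed on the first demand:
  config.gen = mul(2, 8) = 16
  amber.gen = mul(8, 16) = 128
  fold.gen = min2(128, 16) = 16

Second demand — change propagation:
  config.gen: re-runs because graph.txt 2->-4; new result -32.
  amber.gen: re-runs because config.gen 16->-32; new result -256.
  fold.gen: re-runs because amber.gen 128->-256; config.gen 16->-32; new result -256.

fold.gen now evaluates to -256.
Run set: amber.gen, config.gen, fold.gen (3 run).
Changed values: amber.gen, config.gen, fold.gen, graph.txt.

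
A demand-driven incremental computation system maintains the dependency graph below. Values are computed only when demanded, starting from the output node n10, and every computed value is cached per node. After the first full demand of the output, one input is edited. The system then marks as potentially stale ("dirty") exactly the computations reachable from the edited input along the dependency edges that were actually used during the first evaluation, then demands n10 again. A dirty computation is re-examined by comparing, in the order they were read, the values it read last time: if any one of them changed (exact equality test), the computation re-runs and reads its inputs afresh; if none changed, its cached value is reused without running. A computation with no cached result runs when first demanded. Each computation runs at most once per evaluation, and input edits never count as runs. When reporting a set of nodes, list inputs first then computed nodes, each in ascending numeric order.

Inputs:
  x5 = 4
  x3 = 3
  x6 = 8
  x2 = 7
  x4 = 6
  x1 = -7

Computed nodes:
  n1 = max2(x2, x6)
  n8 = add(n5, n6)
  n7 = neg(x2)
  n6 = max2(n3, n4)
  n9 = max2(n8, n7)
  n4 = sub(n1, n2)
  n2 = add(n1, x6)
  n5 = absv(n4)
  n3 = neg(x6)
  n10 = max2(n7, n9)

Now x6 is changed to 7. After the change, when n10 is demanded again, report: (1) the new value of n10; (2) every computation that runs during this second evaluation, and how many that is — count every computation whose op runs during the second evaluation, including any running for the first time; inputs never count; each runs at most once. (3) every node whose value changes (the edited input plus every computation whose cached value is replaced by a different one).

First evaluation (everything demanded from the output):
  n1 = max2(7, 8) = 8
  n2 = add(8, 8) = 16
  n3 = neg(8) = -8
  n4 = sub(8, 16) = -8
  n5 = absv(-8) = 8
  n6 = max2(-8, -8) = -8
  n7 = neg(7) = -7
  n8 = add(8, -8) = 0
  n9 = max2(0, -7) = 0
  n10 = max2(-7, 0) = 0

Propagation after the edit:
  n1: runs — x6 8->7; result 7.
  n2: runs — n1 8->7; x6 8->7; result 14.
  n3: runs — x6 8->7; result -7.
  n4: runs — n1 8->7; n2 16->14; result -7.
  n5: runs — n4 -8->-7; result 7.
  n6: runs — n3 -8->-7; n4 -8->-7; result -7.
  n8: runs — n5 8->7; n6 -8->-7; result 0 (same value as before).
  n9: checked — values it read are unchanged (n8 unchanged, n7 unchanged); reused cached 0 without running.
  n10: checked — values it read are unchanged (n7 unchanged, n9 unchanged); reused cached 0 without running.

Key observation: the change is absorbed at n8 — it re-runs but produces the same value, and the output's value is unchanged.

New value of n10: 0.
Computations that run: n1, n2, n3, n4, n5, n6, n8 — 7 in total.
Values that change: x6, n1, n2, n3, n4, n5, n6.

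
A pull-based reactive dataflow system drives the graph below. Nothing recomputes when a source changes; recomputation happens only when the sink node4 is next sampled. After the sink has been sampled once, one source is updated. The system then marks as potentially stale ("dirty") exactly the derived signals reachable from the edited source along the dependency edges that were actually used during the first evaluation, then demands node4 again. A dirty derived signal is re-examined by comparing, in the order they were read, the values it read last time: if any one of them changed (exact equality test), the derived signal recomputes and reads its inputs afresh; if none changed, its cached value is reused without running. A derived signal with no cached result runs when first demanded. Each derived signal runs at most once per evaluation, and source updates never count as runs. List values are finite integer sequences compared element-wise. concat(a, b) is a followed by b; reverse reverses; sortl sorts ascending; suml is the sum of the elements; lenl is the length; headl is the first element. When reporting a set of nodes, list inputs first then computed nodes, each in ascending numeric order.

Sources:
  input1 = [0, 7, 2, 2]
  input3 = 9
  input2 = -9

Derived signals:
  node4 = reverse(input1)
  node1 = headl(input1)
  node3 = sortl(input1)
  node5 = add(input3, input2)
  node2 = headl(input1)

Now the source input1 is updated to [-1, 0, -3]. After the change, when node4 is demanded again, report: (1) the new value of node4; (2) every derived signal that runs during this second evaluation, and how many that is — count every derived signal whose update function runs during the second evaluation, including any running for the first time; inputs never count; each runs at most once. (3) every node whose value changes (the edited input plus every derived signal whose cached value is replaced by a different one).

First evaluation (everything demanded from the output):
  node4 = reverse([0, 7, 2, 2]) = [2, 2, 7, 0]

Propagation after the edit:
  node4: runs — input1 [0, 7, 2, 2]->[-1, 0, -3]; result [-3, 0, -1].

New value of node4: [-3, 0, -1].
Derived signals that run: node4 — 1 in total.
Values that change: input1, node4.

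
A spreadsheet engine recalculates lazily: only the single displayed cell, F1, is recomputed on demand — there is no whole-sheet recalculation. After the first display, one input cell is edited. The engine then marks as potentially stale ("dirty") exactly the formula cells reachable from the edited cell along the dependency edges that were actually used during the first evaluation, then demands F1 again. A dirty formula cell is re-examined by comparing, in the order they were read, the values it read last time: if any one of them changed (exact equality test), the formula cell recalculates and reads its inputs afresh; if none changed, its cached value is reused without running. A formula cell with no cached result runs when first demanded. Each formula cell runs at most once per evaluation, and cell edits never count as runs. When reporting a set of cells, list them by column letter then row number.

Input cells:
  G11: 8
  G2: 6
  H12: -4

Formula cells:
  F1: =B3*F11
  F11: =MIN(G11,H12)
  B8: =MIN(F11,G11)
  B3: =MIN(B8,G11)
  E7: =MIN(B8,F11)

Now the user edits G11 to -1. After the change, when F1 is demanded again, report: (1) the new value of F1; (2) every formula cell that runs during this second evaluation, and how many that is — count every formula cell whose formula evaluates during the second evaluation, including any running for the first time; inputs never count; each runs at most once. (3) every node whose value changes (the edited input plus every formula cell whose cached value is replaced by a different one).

First evaluation (everything demanded from the output):
  F11 = MIN(8, -4) = -4
  B8 = MIN(-4, 8) = -4
  B3 = MIN(-4, 8) = -4
  F1 = -4 * -4 = 16

Propagation after the edit:
  F11: runs — G11 8->-1; result -4 (same value as before).
  B8: runs — G11 8->-1; result -4 (same value as before).
  B3: runs — G11 8->-1; result -4 (same value as before).
  F1: checked — values it read are unchanged (B3 unchanged, F11 unchanged); reused cached 16 without running.

Key observation: the cutoff stops propagation at F1 — its inputs' values are unchanged, so it reuses its cache.

New value of F1: 16.
Formula cells that run: B3, B8, F11 — 3 in total.
Values that change: G11.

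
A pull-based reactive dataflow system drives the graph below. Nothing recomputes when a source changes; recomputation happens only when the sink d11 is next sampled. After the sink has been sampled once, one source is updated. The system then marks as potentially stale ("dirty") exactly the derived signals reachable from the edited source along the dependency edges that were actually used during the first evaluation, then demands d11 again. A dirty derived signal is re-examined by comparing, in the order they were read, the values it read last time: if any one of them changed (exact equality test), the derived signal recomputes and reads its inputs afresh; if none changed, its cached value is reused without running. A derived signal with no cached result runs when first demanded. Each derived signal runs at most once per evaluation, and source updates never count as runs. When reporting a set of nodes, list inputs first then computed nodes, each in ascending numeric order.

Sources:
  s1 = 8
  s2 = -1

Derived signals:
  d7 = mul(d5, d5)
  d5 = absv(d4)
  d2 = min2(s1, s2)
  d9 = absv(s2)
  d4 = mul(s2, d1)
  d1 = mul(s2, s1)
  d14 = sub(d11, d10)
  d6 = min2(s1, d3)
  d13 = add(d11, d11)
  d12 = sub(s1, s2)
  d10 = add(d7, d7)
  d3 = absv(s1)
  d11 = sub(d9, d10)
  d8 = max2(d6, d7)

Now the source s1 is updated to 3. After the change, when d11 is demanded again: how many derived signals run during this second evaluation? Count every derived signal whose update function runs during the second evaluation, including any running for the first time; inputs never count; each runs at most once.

Derived signals that run: d1, d4, d5, d7, d10, d11 — 6 in total.

First evaluation (everything demanded from the output):
  d1 = mul(-1, 8) = -8
  d4 = mul(-1, -8) = 8
  d5 = absv(8) = 8
  d7 = mul(8, 8) = 64
  d9 = absv(-1) = 1
  d10 = add(64, 64) = 128
  d11 = sub(1, 128) = -127

Propagation after the edit:
  d1: runs — s1 8->3; result -3.
  d4: runs — d1 -8->-3; result 3.
  d5: runs — d4 8->3; result 3.
  d7: runs — d5 8->3; d5 8->3; result 9.
  d10: runs — d7 64->9; d7 64->9; result 18.
  d11: runs — d10 128->18; result -17.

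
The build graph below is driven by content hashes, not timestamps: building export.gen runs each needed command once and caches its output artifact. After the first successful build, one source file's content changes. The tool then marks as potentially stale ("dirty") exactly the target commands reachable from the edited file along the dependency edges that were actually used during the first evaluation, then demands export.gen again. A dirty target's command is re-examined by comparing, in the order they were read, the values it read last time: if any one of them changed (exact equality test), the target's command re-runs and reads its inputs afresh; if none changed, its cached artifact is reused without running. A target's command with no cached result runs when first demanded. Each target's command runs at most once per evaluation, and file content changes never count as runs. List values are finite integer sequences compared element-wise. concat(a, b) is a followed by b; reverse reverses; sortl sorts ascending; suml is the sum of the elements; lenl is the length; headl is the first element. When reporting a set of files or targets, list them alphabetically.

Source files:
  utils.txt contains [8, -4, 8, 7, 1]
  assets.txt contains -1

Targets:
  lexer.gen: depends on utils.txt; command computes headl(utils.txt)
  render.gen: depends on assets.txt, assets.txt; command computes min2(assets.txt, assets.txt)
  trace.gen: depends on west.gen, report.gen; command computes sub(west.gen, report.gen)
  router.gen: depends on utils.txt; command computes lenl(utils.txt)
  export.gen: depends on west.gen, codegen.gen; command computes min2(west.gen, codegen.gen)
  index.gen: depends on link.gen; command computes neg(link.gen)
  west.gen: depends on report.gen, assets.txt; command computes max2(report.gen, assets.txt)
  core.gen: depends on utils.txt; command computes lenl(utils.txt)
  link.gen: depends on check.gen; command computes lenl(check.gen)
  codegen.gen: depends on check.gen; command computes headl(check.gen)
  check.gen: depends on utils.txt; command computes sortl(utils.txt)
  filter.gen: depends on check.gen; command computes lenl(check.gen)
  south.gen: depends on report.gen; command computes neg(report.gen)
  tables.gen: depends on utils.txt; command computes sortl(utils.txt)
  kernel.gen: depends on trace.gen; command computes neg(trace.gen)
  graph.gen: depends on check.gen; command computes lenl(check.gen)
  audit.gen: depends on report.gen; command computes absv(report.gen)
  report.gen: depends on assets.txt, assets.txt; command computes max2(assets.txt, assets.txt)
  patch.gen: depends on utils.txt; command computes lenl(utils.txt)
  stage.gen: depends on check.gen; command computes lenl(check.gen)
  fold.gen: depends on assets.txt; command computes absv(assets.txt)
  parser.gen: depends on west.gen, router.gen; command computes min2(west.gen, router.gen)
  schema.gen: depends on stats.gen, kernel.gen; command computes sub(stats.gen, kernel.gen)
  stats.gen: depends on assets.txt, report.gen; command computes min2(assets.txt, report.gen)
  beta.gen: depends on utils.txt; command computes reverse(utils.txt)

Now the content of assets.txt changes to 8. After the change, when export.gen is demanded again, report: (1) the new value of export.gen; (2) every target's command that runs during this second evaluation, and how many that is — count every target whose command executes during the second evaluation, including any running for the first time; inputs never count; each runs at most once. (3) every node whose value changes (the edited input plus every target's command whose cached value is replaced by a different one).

Initial pass — values computed on the first demand:
  check.gen = sortl([8, -4, 8, 7, 1]) = [-4, 1, 7, 8, 8]
  codegen.gen = headl([-4, 1, 7, 8, 8]) = -4
  report.gen = max2(-1, -1) = -1
  west.gen = max2(-1, -1) = -1
  export.gen = min2(-1, -4) = -4

Second demand — change propagation:
  report.gen: re-runs because assets.txt -1->8; assets.txt -1->8; new result 8.
  west.gen: re-runs because report.gen -1->8; assets.txt -1->8; new result 8.
  export.gen: re-runs because west.gen -1->8; new result -4 (unchanged).

export.gen now evaluates to -4.
Run set: export.gen, report.gen, west.gen (3 run).
Changed values: assets.txt, report.gen, west.gen.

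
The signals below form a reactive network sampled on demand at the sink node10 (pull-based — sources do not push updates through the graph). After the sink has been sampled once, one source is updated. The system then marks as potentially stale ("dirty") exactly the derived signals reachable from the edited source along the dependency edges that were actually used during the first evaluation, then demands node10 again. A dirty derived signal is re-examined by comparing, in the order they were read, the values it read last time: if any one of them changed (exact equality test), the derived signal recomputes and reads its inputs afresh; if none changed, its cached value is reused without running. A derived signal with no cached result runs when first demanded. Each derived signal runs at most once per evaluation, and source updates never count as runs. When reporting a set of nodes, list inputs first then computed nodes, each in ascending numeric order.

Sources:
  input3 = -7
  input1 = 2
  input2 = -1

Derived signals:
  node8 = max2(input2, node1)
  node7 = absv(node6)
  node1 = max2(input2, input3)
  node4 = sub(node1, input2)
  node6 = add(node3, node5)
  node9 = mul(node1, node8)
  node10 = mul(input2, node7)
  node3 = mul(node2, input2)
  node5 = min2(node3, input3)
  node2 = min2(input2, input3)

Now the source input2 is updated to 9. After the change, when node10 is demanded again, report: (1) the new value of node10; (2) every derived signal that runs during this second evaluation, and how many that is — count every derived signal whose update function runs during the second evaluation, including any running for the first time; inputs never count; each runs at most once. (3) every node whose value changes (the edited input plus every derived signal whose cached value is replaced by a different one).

node10 now evaluates to 1134.
Run set: node2, node3, node5, node6, node7, node10 (6 run).
Changed values: input2, node3, node5, node6, node7, node10.

Initial pass — values computed on the first demand:
  node2 = min2(-1, -7) = -7
  node3 = mul(-7, -1) = 7
  node5 = min2(7, -7) = -7
  node6 = add(7, -7) = 0
  node7 = absv(0) = 0
  node10 = mul(-1, 0) = 0

Second demand — change propagation:
  node2: re-runs because input2 -1->9; new result -7 (unchanged).
  node3: re-runs because input2 -1->9; new result -63.
  node5: re-runs because node3 7->-63; new result -63.
  node6: re-runs because node3 7->-63; node5 -7->-63; new result -126.
  node7: re-runs because node6 0->-126; new result 126.
  node10: re-runs because input2 -1->9; node7 0->126; new result 1134.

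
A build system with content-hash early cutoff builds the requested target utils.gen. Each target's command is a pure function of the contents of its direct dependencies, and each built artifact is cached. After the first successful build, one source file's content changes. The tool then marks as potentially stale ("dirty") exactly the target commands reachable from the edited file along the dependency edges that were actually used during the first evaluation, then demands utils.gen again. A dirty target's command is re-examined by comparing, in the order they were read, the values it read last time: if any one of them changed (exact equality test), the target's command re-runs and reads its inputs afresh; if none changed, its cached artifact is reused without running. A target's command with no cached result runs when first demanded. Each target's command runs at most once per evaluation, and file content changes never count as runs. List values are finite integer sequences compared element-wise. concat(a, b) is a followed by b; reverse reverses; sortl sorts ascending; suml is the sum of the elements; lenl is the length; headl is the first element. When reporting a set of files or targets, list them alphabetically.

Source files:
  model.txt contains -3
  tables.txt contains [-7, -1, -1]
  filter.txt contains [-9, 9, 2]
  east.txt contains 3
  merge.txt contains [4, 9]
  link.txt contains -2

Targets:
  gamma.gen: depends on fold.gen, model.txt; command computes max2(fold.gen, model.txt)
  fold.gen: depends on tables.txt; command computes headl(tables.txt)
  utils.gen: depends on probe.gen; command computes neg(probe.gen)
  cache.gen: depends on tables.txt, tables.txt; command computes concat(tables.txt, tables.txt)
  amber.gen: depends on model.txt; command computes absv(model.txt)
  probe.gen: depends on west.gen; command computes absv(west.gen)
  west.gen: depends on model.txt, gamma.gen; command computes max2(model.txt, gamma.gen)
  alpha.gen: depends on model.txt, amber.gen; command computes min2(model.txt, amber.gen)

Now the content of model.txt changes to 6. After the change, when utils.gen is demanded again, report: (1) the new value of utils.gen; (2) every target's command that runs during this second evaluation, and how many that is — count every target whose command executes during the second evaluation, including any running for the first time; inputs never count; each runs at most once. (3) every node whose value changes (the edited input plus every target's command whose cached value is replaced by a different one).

New value of utils.gen: -6.
Target commands that run: gamma.gen, probe.gen, utils.gen, west.gen — 4 in total.
Values that change: gamma.gen, model.txt, probe.gen, utils.gen, west.gen.

First evaluation (everything demanded from the output):
  fold.gen = headl([-7, -1, -1]) = -7
  gamma.gen = max2(-7, -3) = -3
  west.gen = max2(-3, -3) = -3
  probe.gen = absv(-3) = 3
  utils.gen = neg(3) = -3

Propagation after the edit:
  gamma.gen: runs — model.txt -3->6; result 6.
  west.gen: runs — model.txt -3->6; gamma.gen -3->6; result 6.
  probe.gen: runs — west.gen -3->6; result 6.
  utils.gen: runs — probe.gen 3->6; result -6.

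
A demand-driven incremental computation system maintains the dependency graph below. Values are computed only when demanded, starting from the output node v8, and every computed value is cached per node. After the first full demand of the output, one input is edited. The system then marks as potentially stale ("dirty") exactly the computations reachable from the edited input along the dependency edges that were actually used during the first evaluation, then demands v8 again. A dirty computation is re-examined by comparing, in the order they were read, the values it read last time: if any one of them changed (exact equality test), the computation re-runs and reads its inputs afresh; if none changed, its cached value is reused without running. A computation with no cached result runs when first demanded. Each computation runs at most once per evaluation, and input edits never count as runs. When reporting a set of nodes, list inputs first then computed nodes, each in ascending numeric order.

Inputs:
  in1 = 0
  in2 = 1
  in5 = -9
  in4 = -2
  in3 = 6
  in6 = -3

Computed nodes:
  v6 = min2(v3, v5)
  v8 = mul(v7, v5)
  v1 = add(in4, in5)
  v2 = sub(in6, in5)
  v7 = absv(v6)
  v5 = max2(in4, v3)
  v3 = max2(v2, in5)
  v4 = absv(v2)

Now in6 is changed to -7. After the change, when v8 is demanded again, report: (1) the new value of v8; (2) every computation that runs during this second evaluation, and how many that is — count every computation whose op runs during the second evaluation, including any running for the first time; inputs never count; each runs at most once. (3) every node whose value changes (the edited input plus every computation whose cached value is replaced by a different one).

New value of v8: 4.
Computations that run: v2, v3, v5, v6, v7, v8 — 6 in total.
Values that change: in6, v2, v3, v5, v6, v7, v8.

First evaluation (everything demanded from the output):
  v2 = sub(-3, -9) = 6
  v3 = max2(6, -9) = 6
  v5 = max2(-2, 6) = 6
  v6 = min2(6, 6) = 6
  v7 = absv(6) = 6
  v8 = mul(6, 6) = 36

Propagation after the edit:
  v2: runs — in6 -3->-7; result 2.
  v3: runs — v2 6->2; result 2.
  v5: runs — v3 6->2; result 2.
  v6: runs — v3 6->2; v5 6->2; result 2.
  v7: runs — v6 6->2; result 2.
  v8: runs — v7 6->2; v5 6->2; result 4.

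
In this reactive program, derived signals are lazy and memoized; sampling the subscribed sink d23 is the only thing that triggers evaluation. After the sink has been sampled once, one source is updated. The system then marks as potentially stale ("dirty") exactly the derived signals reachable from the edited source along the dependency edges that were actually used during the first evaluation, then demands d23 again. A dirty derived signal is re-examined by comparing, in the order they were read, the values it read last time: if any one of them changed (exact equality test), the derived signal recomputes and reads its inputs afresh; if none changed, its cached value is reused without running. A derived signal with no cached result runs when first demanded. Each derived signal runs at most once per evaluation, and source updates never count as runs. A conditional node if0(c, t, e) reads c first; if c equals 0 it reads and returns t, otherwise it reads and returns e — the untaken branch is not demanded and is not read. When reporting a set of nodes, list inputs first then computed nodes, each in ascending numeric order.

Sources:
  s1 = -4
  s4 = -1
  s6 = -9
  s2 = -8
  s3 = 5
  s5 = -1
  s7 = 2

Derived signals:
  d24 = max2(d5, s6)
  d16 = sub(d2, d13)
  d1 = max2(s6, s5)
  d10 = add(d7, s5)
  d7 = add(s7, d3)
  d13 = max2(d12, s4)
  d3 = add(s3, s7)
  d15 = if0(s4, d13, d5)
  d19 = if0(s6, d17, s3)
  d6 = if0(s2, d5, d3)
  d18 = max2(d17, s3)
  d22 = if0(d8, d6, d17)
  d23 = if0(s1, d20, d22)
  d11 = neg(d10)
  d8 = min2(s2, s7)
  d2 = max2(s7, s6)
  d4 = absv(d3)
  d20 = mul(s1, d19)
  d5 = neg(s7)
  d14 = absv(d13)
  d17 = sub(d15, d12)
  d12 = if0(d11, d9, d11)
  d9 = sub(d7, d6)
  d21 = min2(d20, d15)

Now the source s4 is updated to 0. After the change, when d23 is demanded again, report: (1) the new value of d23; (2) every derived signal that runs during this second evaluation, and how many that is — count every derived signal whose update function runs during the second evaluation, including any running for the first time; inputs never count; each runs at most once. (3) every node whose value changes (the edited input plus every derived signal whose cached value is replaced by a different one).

Demanding d23 again yields 8.
5 derived signals run: d13, d15, d17, d22, d23.
The nodes whose values change: s4, d15, d17, d22, d23.
Note the branch switch — d13 had no cache and runs now for the first time.

First demand of the output computes:
  d3 = add(5, 2) = 7
  d5 = neg(2) = -2
  d7 = add(2, 7) = 9
  d8 = min2(-8, 2) = -8
  d10 = add(9, -1) = 8
  d11 = neg(8) = -8
  d12 = if0(d11=-8 -> else branch d11) = -8
  d15 = if0(s4=-1 -> else branch d5) = -2
  d17 = sub(-2, -8) = 6
  d22 = if0(d8=-8 -> else branch d17) = 6
  d23 = if0(s1=-4 -> else branch d22) = 6

After the edit, cleaning proceeds:
  d13: had never run; runs now, result 0.
  d15: a read changed (s4 -1->0) — executes, giving 0.
  d17: a read changed (d15 -2->0) — executes, giving 8.
  d22: a read changed (d17 6->8) — executes, giving 8.
  d23: a read changed (d22 6->8) — executes, giving 8.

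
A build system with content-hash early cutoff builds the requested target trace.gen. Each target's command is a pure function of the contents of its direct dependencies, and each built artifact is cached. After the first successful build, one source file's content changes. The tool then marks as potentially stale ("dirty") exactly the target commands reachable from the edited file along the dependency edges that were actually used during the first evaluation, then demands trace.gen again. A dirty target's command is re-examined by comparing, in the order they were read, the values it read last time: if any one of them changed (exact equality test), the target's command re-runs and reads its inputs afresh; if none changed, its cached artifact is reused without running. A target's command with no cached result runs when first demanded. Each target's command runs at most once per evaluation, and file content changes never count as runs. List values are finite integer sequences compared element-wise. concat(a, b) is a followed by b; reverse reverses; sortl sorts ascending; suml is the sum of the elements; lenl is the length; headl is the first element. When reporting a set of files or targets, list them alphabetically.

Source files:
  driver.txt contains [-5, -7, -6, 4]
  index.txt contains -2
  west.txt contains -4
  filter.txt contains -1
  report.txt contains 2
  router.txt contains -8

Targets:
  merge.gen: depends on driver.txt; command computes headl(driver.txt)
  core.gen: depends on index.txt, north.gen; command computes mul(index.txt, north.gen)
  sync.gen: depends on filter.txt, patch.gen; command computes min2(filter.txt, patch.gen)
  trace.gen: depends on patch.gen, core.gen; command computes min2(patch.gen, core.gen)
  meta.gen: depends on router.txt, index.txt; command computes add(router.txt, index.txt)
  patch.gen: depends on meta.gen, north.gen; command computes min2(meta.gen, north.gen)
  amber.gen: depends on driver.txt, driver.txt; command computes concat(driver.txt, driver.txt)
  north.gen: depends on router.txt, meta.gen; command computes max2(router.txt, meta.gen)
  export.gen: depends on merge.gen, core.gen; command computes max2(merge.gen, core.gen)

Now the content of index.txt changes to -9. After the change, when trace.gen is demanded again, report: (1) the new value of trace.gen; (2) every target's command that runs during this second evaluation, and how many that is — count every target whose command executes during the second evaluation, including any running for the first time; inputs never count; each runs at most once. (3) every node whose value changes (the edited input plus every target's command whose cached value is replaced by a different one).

First evaluation (everything demanded from the output):
  meta.gen = add(-8, -2) = -10
  north.gen = max2(-8, -10) = -8
  core.gen = mul(-2, -8) = 16
  patch.gen = min2(-10, -8) = -10
  trace.gen = min2(-10, 16) = -10

Propagation after the edit:
  meta.gen: runs — index.txt -2->-9; result -17.
  north.gen: runs — meta.gen -10->-17; result -8 (same value as before).
  core.gen: runs — index.txt -2->-9; result 72.
  patch.gen: runs — meta.gen -10->-17; result -17.
  trace.gen: runs — patch.gen -10->-17; core.gen 16->72; result -17.

New value of trace.gen: -17.
Target commands that run: core.gen, meta.gen, north.gen, patch.gen, trace.gen — 5 in total.
Values that change: core.gen, index.txt, meta.gen, patch.gen, trace.gen.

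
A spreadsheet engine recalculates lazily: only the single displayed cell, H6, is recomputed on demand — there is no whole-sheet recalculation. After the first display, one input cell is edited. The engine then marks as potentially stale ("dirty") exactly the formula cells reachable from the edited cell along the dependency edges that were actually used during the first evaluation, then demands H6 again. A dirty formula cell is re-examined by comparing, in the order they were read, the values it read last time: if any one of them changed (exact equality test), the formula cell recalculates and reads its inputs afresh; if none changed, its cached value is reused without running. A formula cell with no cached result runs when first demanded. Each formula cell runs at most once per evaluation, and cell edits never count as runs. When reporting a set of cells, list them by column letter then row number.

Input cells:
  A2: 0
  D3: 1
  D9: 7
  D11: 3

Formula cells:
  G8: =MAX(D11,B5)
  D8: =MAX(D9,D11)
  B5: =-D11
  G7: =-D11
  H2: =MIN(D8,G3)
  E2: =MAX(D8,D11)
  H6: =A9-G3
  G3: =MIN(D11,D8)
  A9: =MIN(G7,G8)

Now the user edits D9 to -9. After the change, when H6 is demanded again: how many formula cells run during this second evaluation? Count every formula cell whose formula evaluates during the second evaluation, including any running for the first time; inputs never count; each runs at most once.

Formula cells that run: D8, G3 — 2 in total.
Key observation: the change is absorbed at G3 — it re-runs but produces the same value, and the output's value is unchanged.

First evaluation (everything demanded from the output):
  B5 = -(3) = -3
  D8 = MAX(7, 3) = 7
  G3 = MIN(3, 7) = 3
  G7 = -(3) = -3
  G8 = MAX(3, -3) = 3
  A9 = MIN(-3, 3) = -3
  H6 = -3 - 3 = -6

Propagation after the edit:
  D8: runs — D9 7->-9; result 3.
  G3: runs — D8 7->3; result 3 (same value as before).
  H6: checked — values it read are unchanged (A9 unchanged, G3 unchanged); reused cached -6 without running.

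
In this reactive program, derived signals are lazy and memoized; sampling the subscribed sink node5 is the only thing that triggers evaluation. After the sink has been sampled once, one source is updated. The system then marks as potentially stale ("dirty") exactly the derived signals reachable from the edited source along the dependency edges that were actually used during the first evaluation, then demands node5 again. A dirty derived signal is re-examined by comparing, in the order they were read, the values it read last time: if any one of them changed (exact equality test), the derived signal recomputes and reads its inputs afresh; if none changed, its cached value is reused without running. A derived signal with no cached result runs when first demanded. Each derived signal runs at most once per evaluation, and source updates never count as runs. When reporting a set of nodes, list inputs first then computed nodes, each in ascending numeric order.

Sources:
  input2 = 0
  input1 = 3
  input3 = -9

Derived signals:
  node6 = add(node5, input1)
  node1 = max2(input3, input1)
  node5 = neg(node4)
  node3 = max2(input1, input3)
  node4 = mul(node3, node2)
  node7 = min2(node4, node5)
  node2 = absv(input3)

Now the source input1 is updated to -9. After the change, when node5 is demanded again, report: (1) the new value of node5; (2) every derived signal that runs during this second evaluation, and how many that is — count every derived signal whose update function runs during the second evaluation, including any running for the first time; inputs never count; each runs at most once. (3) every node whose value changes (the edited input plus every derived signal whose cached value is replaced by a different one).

First demand of the output computes:
  node2 = absv(-9) = 9
  node3 = max2(3, -9) = 3
  node4 = mul(3, 9) = 27
  node5 = neg(27) = -27

After the edit, cleaning proceeds:
  node3: a read changed (input1 3->-9) — executes, giving -9.
  node4: a read changed (node3 3->-9) — executes, giving -81.
  node5: a read changed (node4 27->-81) — executes, giving 81.

Demanding node5 again yields 81.
3 derived signals run: node3, node4, node5.
The nodes whose values change: input1, node3, node4, node5.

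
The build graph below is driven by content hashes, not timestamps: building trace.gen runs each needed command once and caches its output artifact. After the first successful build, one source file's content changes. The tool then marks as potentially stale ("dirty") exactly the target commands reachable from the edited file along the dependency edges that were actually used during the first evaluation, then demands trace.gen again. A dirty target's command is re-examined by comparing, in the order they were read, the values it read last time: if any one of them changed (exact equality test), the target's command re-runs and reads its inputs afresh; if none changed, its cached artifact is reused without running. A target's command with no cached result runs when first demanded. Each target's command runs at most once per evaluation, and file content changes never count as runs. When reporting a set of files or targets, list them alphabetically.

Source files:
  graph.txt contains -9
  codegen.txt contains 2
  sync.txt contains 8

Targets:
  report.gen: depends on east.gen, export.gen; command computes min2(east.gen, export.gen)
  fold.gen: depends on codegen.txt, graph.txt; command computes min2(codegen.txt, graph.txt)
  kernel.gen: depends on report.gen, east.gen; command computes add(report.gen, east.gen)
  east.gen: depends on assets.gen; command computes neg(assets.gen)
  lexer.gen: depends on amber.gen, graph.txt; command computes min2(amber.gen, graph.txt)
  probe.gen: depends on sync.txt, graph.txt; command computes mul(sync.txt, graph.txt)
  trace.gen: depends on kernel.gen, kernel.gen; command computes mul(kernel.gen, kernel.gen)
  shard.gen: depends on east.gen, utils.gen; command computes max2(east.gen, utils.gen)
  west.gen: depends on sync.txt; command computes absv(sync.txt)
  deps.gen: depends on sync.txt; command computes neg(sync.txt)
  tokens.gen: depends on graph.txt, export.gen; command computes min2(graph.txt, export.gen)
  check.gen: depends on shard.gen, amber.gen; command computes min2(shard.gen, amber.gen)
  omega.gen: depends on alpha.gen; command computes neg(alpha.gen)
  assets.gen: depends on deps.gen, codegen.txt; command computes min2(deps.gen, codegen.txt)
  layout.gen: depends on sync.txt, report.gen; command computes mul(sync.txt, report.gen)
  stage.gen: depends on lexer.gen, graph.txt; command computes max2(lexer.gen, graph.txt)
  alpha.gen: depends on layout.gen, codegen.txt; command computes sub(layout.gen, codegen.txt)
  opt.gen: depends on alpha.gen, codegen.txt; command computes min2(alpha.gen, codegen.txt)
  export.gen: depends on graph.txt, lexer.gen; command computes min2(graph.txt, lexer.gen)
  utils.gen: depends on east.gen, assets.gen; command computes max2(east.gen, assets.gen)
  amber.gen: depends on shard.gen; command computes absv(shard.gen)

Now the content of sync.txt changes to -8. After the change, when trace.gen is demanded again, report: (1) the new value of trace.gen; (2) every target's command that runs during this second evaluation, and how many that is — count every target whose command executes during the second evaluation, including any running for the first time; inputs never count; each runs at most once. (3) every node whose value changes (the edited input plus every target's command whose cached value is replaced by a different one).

Initial pass — values computed on the first demand:
  deps.gen = neg(8) = -8
  assets.gen = min2(-8, 2) = -8
  east.gen = neg(-8) = 8
  utils.gen = max2(8, -8) = 8
  shard.gen = max2(8, 8) = 8
  amber.gen = absv(8) = 8
  lexer.gen = min2(8, -9) = -9
  export.gen = min2(-9, -9) = -9
  report.gen = min2(8, -9) = -9
  kernel.gen = add(-9, 8) = -1
  trace.gen = mul(-1, -1) = 1

Second demand — change propagation:
  deps.gen: re-runs because sync.txt 8->-8; new result 8.
  assets.gen: re-runs because deps.gen -8->8; new result 2.
  east.gen: re-runs because assets.gen -8->2; new result -2.
  utils.gen: re-runs because east.gen 8->-2; assets.gen -8->2; new result 2.
  shard.gen: re-runs because east.gen 8->-2; utils.gen 8->2; new result 2.
  amber.gen: re-runs because shard.gen 8->2; new result 2.
  lexer.gen: re-runs because amber.gen 8->2; new result -9 (unchanged).
  export.gen: re-examined; everything it read last time is the same (graph.txt unchanged, lexer.gen unchanged) — cache -9 kept, no run.
  report.gen: re-runs because east.gen 8->-2; new result -9 (unchanged).
  kernel.gen: re-runs because east.gen 8->-2; new result -11.
  trace.gen: re-runs because kernel.gen -1->-11; kernel.gen -1->-11; new result 121.

The important point: at export.gen every value read last time is unchanged, so the dirty flag clears without a run.

trace.gen now evaluates to 121.
Run set: amber.gen, assets.gen, deps.gen, east.gen, kernel.gen, lexer.gen, report.gen, shard.gen, trace.gen, utils.gen (10 run).
Changed values: amber.gen, assets.gen, deps.gen, east.gen, kernel.gen, shard.gen, sync.txt, trace.gen, utils.gen.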